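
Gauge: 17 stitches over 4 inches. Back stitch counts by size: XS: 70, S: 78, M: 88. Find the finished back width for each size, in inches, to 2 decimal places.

XS 16.47 inches; S 18.35 inches; M 20.71 inches.

17/4 = 4.25 sts per in.
XS: 70 / 4.25 = 16.471 → 16.47 in.
S: 78 / 4.25 = 18.353 → 18.35 in.
M: 88 / 4.25 = 20.706 → 20.71 in.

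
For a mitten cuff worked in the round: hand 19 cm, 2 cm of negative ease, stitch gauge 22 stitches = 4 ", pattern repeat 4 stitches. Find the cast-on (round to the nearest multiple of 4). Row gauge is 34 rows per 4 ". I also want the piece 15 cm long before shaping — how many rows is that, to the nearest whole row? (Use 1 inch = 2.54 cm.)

Cast on 36 stitches; work 50 rows.

Finished = 19 − 2 = 17 cm.
17 cm × 1/2.54 = 6.69 inches.
22/4 = 5.5 sts per in; 6.69 × 5.5 = 36.81 sts.
Nearest multiple of 4 → 36.
15 cm = 5.91 inches; × 8.5 = 50.20 → 50 rows.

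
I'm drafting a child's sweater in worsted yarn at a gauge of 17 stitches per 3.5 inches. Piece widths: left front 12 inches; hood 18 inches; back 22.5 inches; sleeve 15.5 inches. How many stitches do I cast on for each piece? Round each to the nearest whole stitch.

Rate = 17/3.5 = 4.857 sts per in.
left front: 12 × 4.857 = 58.29 → 58.
hood: 18 × 4.857 = 87.43 → 87.
back: 22.5 × 4.857 = 109.29 → 109.
sleeve: 15.5 × 4.857 = 75.29 → 75.

left front 58; hood 87; back 109; sleeve 75.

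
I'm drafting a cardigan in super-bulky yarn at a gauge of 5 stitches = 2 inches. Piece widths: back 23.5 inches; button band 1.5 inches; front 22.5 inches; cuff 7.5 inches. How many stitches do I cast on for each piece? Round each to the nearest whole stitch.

back 59; button band 4; front 56; cuff 19.

Rate = 5/2 = 2.5 sts per in.
back: 23.5 × 2.5 = 58.75 → 59.
button band: 1.5 × 2.5 = 3.75 → 4.
front: 22.5 × 2.5 = 56.25 → 56.
cuff: 7.5 × 2.5 = 18.75 → 19.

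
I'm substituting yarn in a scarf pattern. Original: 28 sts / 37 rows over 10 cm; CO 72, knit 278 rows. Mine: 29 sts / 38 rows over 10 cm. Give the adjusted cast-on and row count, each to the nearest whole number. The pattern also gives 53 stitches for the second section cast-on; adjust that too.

Stitches: 72 × 29/28 = 74.57 → 75.
Rows: 278 × 38/37 = 285.51 → 286.
second section cast-on: 53 × 29/28 = 54.89 → 55.

Cast on 75 stitches; work 286 rows; second section cast-on 55 stitches.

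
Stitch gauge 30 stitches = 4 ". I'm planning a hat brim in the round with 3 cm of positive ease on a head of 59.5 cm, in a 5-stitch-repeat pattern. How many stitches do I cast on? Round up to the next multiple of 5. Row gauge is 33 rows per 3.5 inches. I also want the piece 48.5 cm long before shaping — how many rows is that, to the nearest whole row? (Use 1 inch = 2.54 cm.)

Cast on 185 stitches; work 180 rows.

Finished = 59.5 + 3 = 62.5 cm.
62.5 cm × 1/2.54 = 24.61 inches.
30/4 = 7.5 sts per in; 24.61 × 7.5 = 184.55 sts.
Next multiple of 5 → 185.
48.5 cm = 19.09 inches; × 9.429 = 180.03 → 180 rows.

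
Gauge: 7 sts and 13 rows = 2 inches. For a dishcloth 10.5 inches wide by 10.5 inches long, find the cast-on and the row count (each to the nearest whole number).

Stitch gauge = 7/2 = 3.5 sts/in; 10.5 × 3.5 = 36.75 → 37 sts.
Row gauge = 13/2 = 6.5 rows/in; 10.5 × 6.5 = 68.25 → 68 rows.

Cast on 37 stitches and work 68 rows.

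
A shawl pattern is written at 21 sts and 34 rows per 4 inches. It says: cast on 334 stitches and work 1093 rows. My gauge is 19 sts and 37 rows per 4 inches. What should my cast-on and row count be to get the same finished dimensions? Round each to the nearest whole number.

Stitches: 334 × 19/21 = 302.19 → 302.
Rows: 1093 × 37/34 = 1189.44 → 1189.

Cast on 302 stitches; work 1189 rows.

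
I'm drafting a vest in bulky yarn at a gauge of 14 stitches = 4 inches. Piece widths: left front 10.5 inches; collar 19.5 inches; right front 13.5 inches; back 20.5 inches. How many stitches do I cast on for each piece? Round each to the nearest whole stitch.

left front 37; collar 68; right front 47; back 72.

Rate = 14/4 = 3.5 sts per in.
left front: 10.5 × 3.5 = 36.75 → 37.
collar: 19.5 × 3.5 = 68.25 → 68.
right front: 13.5 × 3.5 = 47.25 → 47.
back: 20.5 × 3.5 = 71.75 → 72.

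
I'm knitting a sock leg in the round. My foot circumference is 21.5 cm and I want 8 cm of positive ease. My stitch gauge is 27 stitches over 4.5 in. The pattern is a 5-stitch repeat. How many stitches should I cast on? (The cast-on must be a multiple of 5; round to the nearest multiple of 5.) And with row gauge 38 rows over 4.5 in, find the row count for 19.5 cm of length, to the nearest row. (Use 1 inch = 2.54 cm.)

Cast on 70 stitches; work 65 rows.

Finished = 21.5 + 8 = 29.5 cm.
29.5 cm × 1/2.54 = 11.61 inches.
27/4.5 = 6 sts per in; 11.61 × 6 = 69.69 sts.
Nearest multiple of 5 → 70.
19.5 cm = 7.68 inches; × 8.444 = 64.83 → 65 rows.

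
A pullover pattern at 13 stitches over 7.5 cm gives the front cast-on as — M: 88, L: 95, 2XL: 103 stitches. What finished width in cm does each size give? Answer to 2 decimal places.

13/7.5 = 1.733 sts per cm.
M: 88 / 1.733 = 50.769 → 50.77 cm.
L: 95 / 1.733 = 54.808 → 54.81 cm.
2XL: 103 / 1.733 = 59.423 → 59.42 cm.

M 50.77 cm; L 54.81 cm; 2XL 59.42 cm.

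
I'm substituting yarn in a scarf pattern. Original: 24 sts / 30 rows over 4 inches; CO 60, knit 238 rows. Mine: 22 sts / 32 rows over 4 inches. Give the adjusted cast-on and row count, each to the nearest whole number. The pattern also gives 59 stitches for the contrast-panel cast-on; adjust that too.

Stitches: 60 × 22/24 = 55.00 → 55.
Rows: 238 × 32/30 = 253.87 → 254.
contrast-panel cast-on: 59 × 22/24 = 54.08 → 54.

Cast on 55 stitches; work 254 rows; contrast-panel cast-on 54 stitches.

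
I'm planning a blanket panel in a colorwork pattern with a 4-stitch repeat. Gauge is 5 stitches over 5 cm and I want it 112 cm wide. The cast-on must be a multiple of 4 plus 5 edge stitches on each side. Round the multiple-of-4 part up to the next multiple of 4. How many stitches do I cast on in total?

Cast on 114 stitches.

5 / 5 = 1 sts per cm.
112 × 1 = 112.00 sts.
Less 10 edge sts → 102.00 for the repeat.
Next multiple of 4: 104.
Add back 10 edge sts → 114.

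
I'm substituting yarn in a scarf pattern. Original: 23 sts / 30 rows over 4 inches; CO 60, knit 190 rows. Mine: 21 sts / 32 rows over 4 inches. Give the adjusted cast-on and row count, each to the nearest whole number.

Cast on 55 stitches; work 203 rows.

Stitches: 60 × 21/23 = 54.78 → 55.
Rows: 190 × 32/30 = 202.67 → 203.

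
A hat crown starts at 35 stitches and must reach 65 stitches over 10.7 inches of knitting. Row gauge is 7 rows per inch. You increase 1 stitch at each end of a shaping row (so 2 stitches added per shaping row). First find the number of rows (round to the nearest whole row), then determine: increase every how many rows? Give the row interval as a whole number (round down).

Rows = 10.7 × 7 = 74.9 → 75 rows.
Stitches to add: 30 → 15 shaping rows (at 2 st each).
75 / 15 = 5.00 → every 5 rows.

Increase every 5th row.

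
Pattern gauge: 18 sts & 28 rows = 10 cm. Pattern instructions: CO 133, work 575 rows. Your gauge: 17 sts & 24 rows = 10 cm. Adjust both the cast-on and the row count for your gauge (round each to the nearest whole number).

Cast on 126 stitches; work 493 rows.

Stitches: 133 × 17/18 = 125.61 → 126.
Rows: 575 × 24/28 = 492.86 → 493.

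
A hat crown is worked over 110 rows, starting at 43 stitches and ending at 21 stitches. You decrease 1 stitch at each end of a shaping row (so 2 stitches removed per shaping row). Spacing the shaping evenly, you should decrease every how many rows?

Decrease every 10th row.

Stitches to remove: |21 − 43| = 22.
Shaping rows needed: 22 / 2 = 11.
110 rows / 11 = every 10 rows.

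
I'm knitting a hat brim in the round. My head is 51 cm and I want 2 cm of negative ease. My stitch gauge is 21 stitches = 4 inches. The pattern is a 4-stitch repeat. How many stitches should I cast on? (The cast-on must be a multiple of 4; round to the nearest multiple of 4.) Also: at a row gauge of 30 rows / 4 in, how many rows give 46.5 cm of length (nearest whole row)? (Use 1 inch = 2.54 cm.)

Cast on 100 stitches; work 137 rows.

Finished = 51 − 2 = 49 cm.
49 cm × 1/2.54 = 19.29 inches.
21/4 = 5.25 sts per in; 19.29 × 5.25 = 101.28 sts.
Nearest multiple of 4 → 100.
46.5 cm = 18.31 inches; × 7.5 = 137.30 → 137 rows.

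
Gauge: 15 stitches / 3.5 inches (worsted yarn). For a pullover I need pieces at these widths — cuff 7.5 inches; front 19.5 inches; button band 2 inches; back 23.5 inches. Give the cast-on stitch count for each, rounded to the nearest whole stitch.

Rate = 15/3.5 = 4.286 sts per in.
cuff: 7.5 × 4.286 = 32.14 → 32.
front: 19.5 × 4.286 = 83.57 → 84.
button band: 2 × 4.286 = 8.57 → 9.
back: 23.5 × 4.286 = 100.71 → 101.

cuff 32; front 84; button band 9; back 101.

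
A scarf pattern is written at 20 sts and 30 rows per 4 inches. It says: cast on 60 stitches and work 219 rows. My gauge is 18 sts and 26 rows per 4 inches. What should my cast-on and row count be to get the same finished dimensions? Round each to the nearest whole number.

Cast on 54 stitches; work 190 rows.

Stitches: 60 × 18/20 = 54.00 → 54.
Rows: 219 × 26/30 = 189.80 → 190.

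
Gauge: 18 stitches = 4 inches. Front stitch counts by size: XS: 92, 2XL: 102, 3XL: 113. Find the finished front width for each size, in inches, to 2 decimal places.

18/4 = 4.5 sts per in.
XS: 92 / 4.5 = 20.444 → 20.44 in.
2XL: 102 / 4.5 = 22.667 → 22.67 in.
3XL: 113 / 4.5 = 25.111 → 25.11 in.

XS 20.44 inches; 2XL 22.67 inches; 3XL 25.11 inches.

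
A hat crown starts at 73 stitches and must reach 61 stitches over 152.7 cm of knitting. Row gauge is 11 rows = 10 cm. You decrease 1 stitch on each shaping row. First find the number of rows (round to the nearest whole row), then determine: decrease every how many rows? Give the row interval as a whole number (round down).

Rows = 152.7 × 1.1 = 168.0 → 168 rows.
Stitches to remove: 12 → 12 shaping rows (at 1 st each).
168 / 12 = 14.00 → every 14 rows.

Decrease every 14th row.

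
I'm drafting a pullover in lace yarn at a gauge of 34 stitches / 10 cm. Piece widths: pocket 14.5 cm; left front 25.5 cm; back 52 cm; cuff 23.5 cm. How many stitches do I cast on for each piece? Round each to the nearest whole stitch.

Rate = 34/10 = 3.4 sts per cm.
pocket: 14.5 × 3.4 = 49.30 → 49.
left front: 25.5 × 3.4 = 86.70 → 87.
back: 52 × 3.4 = 176.80 → 177.
cuff: 23.5 × 3.4 = 79.90 → 80.

pocket 49; left front 87; back 177; cuff 80.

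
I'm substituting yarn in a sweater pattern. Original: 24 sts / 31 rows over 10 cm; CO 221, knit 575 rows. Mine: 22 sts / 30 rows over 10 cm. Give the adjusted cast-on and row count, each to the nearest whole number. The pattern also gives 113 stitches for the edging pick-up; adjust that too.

Cast on 203 stitches; work 556 rows; edging pick-up 104 stitches.

Stitches: 221 × 22/24 = 202.58 → 203.
Rows: 575 × 30/31 = 556.45 → 556.
edging pick-up: 113 × 22/24 = 103.58 → 104.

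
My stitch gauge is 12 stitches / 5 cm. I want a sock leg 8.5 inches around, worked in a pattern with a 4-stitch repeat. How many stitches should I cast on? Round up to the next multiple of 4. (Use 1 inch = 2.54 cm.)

52 stitches.

8.5 in = 8.5 × 2.54 = 21.59 cm.
12 / 5 = 2.4 sts/cm.
21.59 × 2.4 = 51.82 sts.
→ 52.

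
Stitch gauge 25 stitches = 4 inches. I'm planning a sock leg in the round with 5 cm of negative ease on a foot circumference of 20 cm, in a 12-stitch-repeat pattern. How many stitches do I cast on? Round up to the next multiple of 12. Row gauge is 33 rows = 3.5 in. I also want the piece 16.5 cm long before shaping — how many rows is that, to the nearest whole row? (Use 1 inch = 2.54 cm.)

Cast on 48 stitches; work 61 rows.

Finished = 20 − 5 = 15 cm.
15 cm × 1/2.54 = 5.91 inches.
25/4 = 6.25 sts per in; 5.91 × 6.25 = 36.91 sts.
Next multiple of 12 → 48.
16.5 cm = 6.50 inches; × 9.429 = 61.25 → 61 rows.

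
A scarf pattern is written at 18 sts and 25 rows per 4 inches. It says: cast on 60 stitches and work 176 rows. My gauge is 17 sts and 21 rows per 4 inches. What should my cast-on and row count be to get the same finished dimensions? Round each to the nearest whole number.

Cast on 57 stitches; work 148 rows.

Stitches: 60 × 17/18 = 56.67 → 57.
Rows: 176 × 21/25 = 147.84 → 148.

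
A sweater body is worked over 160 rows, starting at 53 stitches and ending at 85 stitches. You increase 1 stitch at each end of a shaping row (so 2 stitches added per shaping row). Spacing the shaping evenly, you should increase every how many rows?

Stitches to add: |85 − 53| = 32.
Shaping rows needed: 32 / 2 = 16.
160 rows / 16 = every 10 rows.

Increase every 10th row.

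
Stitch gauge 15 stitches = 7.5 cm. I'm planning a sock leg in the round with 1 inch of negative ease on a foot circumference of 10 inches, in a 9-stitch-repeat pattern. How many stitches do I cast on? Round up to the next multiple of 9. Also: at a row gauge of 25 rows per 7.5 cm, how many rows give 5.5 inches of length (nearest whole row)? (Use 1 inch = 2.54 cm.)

Cast on 54 stitches; work 47 rows.

Finished = 10 − 1 = 9 inches.
9 inches × 2.54 = 22.86 cm.
15/7.5 = 2 sts per cm; 22.86 × 2 = 45.72 sts.
Next multiple of 9 → 54.
5.5 inches = 13.97 cm; × 3.333 = 46.57 → 47 rows.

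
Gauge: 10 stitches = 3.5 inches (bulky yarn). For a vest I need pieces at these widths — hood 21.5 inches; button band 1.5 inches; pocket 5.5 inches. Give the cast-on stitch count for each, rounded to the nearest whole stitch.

Rate = 10/3.5 = 2.857 sts per in.
hood: 21.5 × 2.857 = 61.43 → 61.
button band: 1.5 × 2.857 = 4.29 → 4.
pocket: 5.5 × 2.857 = 15.71 → 16.

hood 61; button band 4; pocket 16.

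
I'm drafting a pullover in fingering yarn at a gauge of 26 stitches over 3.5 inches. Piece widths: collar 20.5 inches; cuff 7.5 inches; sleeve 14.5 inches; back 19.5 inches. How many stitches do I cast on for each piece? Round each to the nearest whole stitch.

Rate = 26/3.5 = 7.429 sts per in.
collar: 20.5 × 7.429 = 152.29 → 152.
cuff: 7.5 × 7.429 = 55.71 → 56.
sleeve: 14.5 × 7.429 = 107.71 → 108.
back: 19.5 × 7.429 = 144.86 → 145.

collar 152; cuff 56; sleeve 108; back 145.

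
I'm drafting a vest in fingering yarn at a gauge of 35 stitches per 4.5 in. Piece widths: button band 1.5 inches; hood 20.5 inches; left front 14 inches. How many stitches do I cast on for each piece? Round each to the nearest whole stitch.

Rate = 35/4.5 = 7.778 sts per in.
button band: 1.5 × 7.778 = 11.67 → 12.
hood: 20.5 × 7.778 = 159.44 → 159.
left front: 14 × 7.778 = 108.89 → 109.

button band 12; hood 159; left front 109.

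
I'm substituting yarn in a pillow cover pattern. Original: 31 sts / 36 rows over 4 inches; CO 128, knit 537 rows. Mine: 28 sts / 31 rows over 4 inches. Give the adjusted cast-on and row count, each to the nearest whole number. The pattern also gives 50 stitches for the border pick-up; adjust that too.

Cast on 116 stitches; work 462 rows; border pick-up 45 stitches.

Stitches: 128 × 28/31 = 115.61 → 116.
Rows: 537 × 31/36 = 462.42 → 462.
border pick-up: 50 × 28/31 = 45.16 → 45.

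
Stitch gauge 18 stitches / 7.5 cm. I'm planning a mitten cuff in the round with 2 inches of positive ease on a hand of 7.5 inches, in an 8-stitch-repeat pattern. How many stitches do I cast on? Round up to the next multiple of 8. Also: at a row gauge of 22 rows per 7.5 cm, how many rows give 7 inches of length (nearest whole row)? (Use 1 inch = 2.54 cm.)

Cast on 64 stitches; work 52 rows.

Finished = 7.5 + 2 = 9.5 inches.
9.5 inches × 2.54 = 24.13 cm.
18/7.5 = 2.4 sts per cm; 24.13 × 2.4 = 57.91 sts.
Next multiple of 8 → 64.
7 inches = 17.78 cm; × 2.933 = 52.15 → 52 rows.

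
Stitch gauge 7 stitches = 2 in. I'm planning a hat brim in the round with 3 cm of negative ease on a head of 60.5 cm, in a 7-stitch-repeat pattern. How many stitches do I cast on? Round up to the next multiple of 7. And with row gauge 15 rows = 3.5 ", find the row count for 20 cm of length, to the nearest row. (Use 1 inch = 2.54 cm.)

Cast on 84 stitches; work 34 rows.

Finished = 60.5 − 3 = 57.5 cm.
57.5 cm × 1/2.54 = 22.64 inches.
7/2 = 3.5 sts per in; 22.64 × 3.5 = 79.23 sts.
Next multiple of 7 → 84.
20 cm = 7.87 inches; × 4.286 = 33.75 → 34 rows.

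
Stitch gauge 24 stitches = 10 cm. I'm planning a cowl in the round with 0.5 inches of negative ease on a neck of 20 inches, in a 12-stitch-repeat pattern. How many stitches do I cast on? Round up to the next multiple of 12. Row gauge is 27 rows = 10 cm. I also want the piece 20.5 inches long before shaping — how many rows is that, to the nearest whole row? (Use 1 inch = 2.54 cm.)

Cast on 120 stitches; work 141 rows.

Finished = 20 − 0.5 = 19.5 inches.
19.5 inches × 2.54 = 49.53 cm.
24/10 = 2.4 sts per cm; 49.53 × 2.4 = 118.87 sts.
Next multiple of 12 → 120.
20.5 inches = 52.07 cm; × 2.7 = 140.59 → 141 rows.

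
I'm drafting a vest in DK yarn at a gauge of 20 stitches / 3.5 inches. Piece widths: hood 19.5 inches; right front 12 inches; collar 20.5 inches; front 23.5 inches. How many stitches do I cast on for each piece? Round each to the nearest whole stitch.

hood 111; right front 69; collar 117; front 134.

Rate = 20/3.5 = 5.714 sts per in.
hood: 19.5 × 5.714 = 111.43 → 111.
right front: 12 × 5.714 = 68.57 → 69.
collar: 20.5 × 5.714 = 117.14 → 117.
front: 23.5 × 5.714 = 134.29 → 134.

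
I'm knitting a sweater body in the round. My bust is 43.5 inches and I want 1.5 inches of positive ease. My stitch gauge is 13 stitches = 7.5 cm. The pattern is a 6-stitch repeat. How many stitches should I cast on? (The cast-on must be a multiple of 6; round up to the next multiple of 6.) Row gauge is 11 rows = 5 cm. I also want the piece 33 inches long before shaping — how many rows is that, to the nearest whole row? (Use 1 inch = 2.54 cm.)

Cast on 204 stitches; work 184 rows.

Finished = 43.5 + 1.5 = 45 inches.
45 inches × 2.54 = 114.30 cm.
13/7.5 = 1.733 sts per cm; 114.30 × 1.733 = 198.12 sts.
Next multiple of 6 → 204.
33 inches = 83.82 cm; × 2.2 = 184.40 → 184 rows.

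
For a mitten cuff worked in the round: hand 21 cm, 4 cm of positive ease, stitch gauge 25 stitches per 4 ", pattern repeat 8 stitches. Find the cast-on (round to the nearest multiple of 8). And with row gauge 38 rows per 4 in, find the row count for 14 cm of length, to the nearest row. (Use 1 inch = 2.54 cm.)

Cast on 64 stitches; work 52 rows.

Finished = 21 + 4 = 25 cm.
25 cm × 1/2.54 = 9.84 inches.
25/4 = 6.25 sts per in; 9.84 × 6.25 = 61.52 sts.
Nearest multiple of 8 → 64.
14 cm = 5.51 inches; × 9.5 = 52.36 → 52 rows.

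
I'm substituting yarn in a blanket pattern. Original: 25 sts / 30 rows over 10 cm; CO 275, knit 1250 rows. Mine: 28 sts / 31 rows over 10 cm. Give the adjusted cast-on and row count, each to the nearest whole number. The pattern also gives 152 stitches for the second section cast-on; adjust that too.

Cast on 308 stitches; work 1292 rows; second section cast-on 170 stitches.

Stitches: 275 × 28/25 = 308.00 → 308.
Rows: 1250 × 31/30 = 1291.67 → 1292.
second section cast-on: 152 × 28/25 = 170.24 → 170.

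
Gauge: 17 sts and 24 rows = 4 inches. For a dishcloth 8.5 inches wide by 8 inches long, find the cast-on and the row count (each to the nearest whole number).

Stitch gauge = 17/4 = 4.25 sts/in; 8.5 × 4.25 = 36.12 → 36 sts.
Row gauge = 24/4 = 6 rows/in; 8 × 6 = 48.00 → 48 rows.

Cast on 36 stitches and work 48 rows.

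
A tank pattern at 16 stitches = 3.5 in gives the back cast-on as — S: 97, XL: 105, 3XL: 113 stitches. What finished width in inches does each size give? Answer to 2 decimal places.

S 21.22 inches; XL 22.97 inches; 3XL 24.72 inches.

16/3.5 = 4.571 sts per in.
S: 97 / 4.571 = 21.219 → 21.22 in.
XL: 105 / 4.571 = 22.969 → 22.97 in.
3XL: 113 / 4.571 = 24.719 → 24.72 in.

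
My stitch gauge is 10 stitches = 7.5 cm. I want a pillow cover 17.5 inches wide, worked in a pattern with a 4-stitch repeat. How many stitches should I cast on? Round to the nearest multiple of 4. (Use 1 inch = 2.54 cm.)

17.5 in = 17.5 × 2.54 = 44.45 cm.
10 / 7.5 = 1.333 sts/cm.
44.45 × 1.333 = 59.27 sts.
→ 60.

CO 60 sts.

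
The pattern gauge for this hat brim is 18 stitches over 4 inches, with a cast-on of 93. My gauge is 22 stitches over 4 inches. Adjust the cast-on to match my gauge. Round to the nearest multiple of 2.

Scale factor = 22 / 18 = 1.222.
93 × 22 / 18 = 113.67 sts.
→ 114 sts.

114 stitches.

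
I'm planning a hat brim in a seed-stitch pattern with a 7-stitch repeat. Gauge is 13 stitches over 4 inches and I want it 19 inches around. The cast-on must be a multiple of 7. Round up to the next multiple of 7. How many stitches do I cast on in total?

13 / 4 = 3.25 sts per inch.
19 × 3.25 = 61.75 sts.
Next multiple of 7: 63.

CO 63 sts.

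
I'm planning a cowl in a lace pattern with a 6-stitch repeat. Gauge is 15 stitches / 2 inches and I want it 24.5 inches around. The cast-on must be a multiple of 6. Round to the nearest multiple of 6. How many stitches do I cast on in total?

186 stitches.

15 / 2 = 7.5 sts per inch.
24.5 × 7.5 = 183.75 sts.
Nearest multiple of 6: 186.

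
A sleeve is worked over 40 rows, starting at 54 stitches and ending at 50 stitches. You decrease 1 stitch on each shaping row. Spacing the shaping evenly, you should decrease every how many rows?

Stitches to remove: |50 − 54| = 4.
Shaping rows needed: 4 / 1 = 4.
40 rows / 4 = every 10 rows.

Decrease every 10th row.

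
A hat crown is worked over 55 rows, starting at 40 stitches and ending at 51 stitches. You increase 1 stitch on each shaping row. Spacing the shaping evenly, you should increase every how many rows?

Stitches to add: |51 − 40| = 11.
Shaping rows needed: 11 / 1 = 11.
55 rows / 11 = every 5 rows.

Increase every 5th row.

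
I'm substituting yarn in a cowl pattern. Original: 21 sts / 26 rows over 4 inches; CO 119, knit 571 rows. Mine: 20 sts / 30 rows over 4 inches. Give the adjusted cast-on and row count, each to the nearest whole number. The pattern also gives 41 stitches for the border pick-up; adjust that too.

Stitches: 119 × 20/21 = 113.33 → 113.
Rows: 571 × 30/26 = 658.85 → 659.
border pick-up: 41 × 20/21 = 39.05 → 39.

Cast on 113 stitches; work 659 rows; border pick-up 39 stitches.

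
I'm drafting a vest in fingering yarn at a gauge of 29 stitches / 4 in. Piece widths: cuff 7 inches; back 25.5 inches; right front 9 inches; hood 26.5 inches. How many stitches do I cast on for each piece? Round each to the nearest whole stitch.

cuff 51; back 185; right front 65; hood 192.

Rate = 29/4 = 7.25 sts per in.
cuff: 7 × 7.25 = 50.75 → 51.
back: 25.5 × 7.25 = 184.88 → 185.
right front: 9 × 7.25 = 65.25 → 65.
hood: 26.5 × 7.25 = 192.12 → 192.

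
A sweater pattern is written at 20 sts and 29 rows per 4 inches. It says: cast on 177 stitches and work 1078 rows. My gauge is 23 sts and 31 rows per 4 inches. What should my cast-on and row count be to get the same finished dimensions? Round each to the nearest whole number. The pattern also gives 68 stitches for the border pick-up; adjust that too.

Stitches: 177 × 23/20 = 203.55 → 204.
Rows: 1078 × 31/29 = 1152.34 → 1152.
border pick-up: 68 × 23/20 = 78.20 → 78.

Cast on 204 stitches; work 1152 rows; border pick-up 78 stitches.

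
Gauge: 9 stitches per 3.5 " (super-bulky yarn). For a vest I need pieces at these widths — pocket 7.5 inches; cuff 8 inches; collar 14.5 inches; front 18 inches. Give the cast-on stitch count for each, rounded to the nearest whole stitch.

Rate = 9/3.5 = 2.571 sts per in.
pocket: 7.5 × 2.571 = 19.29 → 19.
cuff: 8 × 2.571 = 20.57 → 21.
collar: 14.5 × 2.571 = 37.29 → 37.
front: 18 × 2.571 = 46.29 → 46.

pocket 19; cuff 21; collar 37; front 46.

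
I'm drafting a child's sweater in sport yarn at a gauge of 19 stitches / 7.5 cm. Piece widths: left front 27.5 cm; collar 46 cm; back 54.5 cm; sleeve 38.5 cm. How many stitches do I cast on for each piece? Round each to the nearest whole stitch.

Rate = 19/7.5 = 2.533 sts per cm.
left front: 27.5 × 2.533 = 69.67 → 70.
collar: 46 × 2.533 = 116.53 → 117.
back: 54.5 × 2.533 = 138.07 → 138.
sleeve: 38.5 × 2.533 = 97.53 → 98.

left front 70; collar 117; back 138; sleeve 98.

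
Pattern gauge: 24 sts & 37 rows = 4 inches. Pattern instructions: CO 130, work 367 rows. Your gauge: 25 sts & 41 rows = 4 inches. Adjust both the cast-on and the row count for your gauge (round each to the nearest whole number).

Stitches: 130 × 25/24 = 135.42 → 135.
Rows: 367 × 41/37 = 406.68 → 407.

Cast on 135 stitches; work 407 rows.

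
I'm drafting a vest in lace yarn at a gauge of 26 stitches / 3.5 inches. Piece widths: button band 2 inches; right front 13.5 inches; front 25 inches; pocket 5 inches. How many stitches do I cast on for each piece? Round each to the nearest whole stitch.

Rate = 26/3.5 = 7.429 sts per in.
button band: 2 × 7.429 = 14.86 → 15.
right front: 13.5 × 7.429 = 100.29 → 100.
front: 25 × 7.429 = 185.71 → 186.
pocket: 5 × 7.429 = 37.14 → 37.

button band 15; right front 100; front 186; pocket 37.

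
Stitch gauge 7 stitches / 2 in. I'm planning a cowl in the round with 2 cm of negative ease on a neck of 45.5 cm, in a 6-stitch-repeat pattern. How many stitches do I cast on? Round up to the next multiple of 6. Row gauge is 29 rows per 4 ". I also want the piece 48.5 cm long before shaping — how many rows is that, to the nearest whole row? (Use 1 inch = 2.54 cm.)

Finished = 45.5 − 2 = 43.5 cm.
43.5 cm × 1/2.54 = 17.13 inches.
7/2 = 3.5 sts per in; 17.13 × 3.5 = 59.94 sts.
Next multiple of 6 → 60.
48.5 cm = 19.09 inches; × 7.25 = 138.44 → 138 rows.

Cast on 60 stitches; work 138 rows.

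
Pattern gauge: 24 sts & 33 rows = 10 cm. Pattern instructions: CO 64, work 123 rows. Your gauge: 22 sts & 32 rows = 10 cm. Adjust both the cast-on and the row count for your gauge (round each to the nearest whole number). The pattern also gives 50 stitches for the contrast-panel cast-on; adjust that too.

Stitches: 64 × 22/24 = 58.67 → 59.
Rows: 123 × 32/33 = 119.27 → 119.
contrast-panel cast-on: 50 × 22/24 = 45.83 → 46.

Cast on 59 stitches; work 119 rows; contrast-panel cast-on 46 stitches.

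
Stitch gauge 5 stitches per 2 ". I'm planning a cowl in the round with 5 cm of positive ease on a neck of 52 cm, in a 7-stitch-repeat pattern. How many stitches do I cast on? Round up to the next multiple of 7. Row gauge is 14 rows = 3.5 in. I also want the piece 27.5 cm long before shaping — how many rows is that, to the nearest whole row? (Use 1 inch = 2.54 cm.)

Finished = 52 + 5 = 57 cm.
57 cm × 1/2.54 = 22.44 inches.
5/2 = 2.5 sts per in; 22.44 × 2.5 = 56.10 sts.
Next multiple of 7 → 63.
27.5 cm = 10.83 inches; × 4 = 43.31 → 43 rows.

Cast on 63 stitches; work 43 rows.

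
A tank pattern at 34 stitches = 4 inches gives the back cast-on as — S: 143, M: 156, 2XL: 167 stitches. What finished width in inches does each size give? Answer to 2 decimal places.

S 16.82 inches; M 18.35 inches; 2XL 19.65 inches.

34/4 = 8.5 sts per in.
S: 143 / 8.5 = 16.824 → 16.82 in.
M: 156 / 8.5 = 18.353 → 18.35 in.
2XL: 167 / 8.5 = 19.647 → 19.65 in.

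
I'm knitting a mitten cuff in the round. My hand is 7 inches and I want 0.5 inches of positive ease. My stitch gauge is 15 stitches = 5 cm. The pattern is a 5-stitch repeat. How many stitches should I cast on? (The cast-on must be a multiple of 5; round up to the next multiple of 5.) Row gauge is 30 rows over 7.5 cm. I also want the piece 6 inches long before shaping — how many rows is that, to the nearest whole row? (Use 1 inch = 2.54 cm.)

Cast on 60 stitches; work 61 rows.

Finished = 7 + 0.5 = 7.5 inches.
7.5 inches × 2.54 = 19.05 cm.
15/5 = 3 sts per cm; 19.05 × 3 = 57.15 sts.
Next multiple of 5 → 60.
6 inches = 15.24 cm; × 4 = 60.96 → 61 rows.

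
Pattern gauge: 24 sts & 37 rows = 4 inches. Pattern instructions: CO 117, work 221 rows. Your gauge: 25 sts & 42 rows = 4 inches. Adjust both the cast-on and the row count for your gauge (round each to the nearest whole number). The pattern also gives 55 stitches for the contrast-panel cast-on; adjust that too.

Cast on 122 stitches; work 251 rows; contrast-panel cast-on 57 stitches.

Stitches: 117 × 25/24 = 121.88 → 122.
Rows: 221 × 42/37 = 250.86 → 251.
contrast-panel cast-on: 55 × 25/24 = 57.29 → 57.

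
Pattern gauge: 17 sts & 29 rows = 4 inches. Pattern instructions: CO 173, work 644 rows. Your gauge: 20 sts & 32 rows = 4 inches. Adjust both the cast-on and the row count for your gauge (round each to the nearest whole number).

Cast on 204 stitches; work 711 rows.

Stitches: 173 × 20/17 = 203.53 → 204.
Rows: 644 × 32/29 = 710.62 → 711.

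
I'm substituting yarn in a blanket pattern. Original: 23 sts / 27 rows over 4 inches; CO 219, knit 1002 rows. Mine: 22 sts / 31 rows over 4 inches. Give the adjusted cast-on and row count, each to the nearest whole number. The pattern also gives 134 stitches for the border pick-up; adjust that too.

Stitches: 219 × 22/23 = 209.48 → 209.
Rows: 1002 × 31/27 = 1150.44 → 1150.
border pick-up: 134 × 22/23 = 128.17 → 128.

Cast on 209 stitches; work 1150 rows; border pick-up 128 stitches.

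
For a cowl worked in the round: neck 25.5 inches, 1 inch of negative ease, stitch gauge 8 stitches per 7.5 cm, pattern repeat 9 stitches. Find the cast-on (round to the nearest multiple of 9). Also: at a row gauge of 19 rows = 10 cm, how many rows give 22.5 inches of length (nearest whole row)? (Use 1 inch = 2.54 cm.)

Cast on 63 stitches; work 109 rows.

Finished = 25.5 − 1 = 24.5 inches.
24.5 inches × 2.54 = 62.23 cm.
8/7.5 = 1.067 sts per cm; 62.23 × 1.067 = 66.38 sts.
Nearest multiple of 9 → 63.
22.5 inches = 57.15 cm; × 1.9 = 108.58 → 109 rows.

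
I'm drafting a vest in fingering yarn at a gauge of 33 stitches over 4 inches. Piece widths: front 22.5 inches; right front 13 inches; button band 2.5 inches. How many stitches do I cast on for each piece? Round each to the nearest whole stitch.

front 186; right front 107; button band 21.

Rate = 33/4 = 8.25 sts per in.
front: 22.5 × 8.25 = 185.62 → 186.
right front: 13 × 8.25 = 107.25 → 107.
button band: 2.5 × 8.25 = 20.62 → 21.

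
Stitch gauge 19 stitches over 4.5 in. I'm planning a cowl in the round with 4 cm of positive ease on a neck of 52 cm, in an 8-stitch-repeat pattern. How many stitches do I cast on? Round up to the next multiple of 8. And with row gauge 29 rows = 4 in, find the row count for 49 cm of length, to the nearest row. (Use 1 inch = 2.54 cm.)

Cast on 96 stitches; work 140 rows.

Finished = 52 + 4 = 56 cm.
56 cm × 1/2.54 = 22.05 inches.
19/4.5 = 4.222 sts per in; 22.05 × 4.222 = 93.09 sts.
Next multiple of 8 → 96.
49 cm = 19.29 inches; × 7.25 = 139.86 → 140 rows.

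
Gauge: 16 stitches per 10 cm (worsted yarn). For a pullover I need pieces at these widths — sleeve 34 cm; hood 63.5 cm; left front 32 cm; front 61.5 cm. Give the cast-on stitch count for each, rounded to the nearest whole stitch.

sleeve 54; hood 102; left front 51; front 98.

Rate = 16/10 = 1.6 sts per cm.
sleeve: 34 × 1.6 = 54.40 → 54.
hood: 63.5 × 1.6 = 101.60 → 102.
left front: 32 × 1.6 = 51.20 → 51.
front: 61.5 × 1.6 = 98.40 → 98.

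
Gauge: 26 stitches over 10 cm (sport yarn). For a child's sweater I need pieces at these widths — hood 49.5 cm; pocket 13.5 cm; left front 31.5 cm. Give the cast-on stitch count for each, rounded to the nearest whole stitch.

hood 129; pocket 35; left front 82.

Rate = 26/10 = 2.6 sts per cm.
hood: 49.5 × 2.6 = 128.70 → 129.
pocket: 13.5 × 2.6 = 35.10 → 35.
left front: 31.5 × 2.6 = 81.90 → 82.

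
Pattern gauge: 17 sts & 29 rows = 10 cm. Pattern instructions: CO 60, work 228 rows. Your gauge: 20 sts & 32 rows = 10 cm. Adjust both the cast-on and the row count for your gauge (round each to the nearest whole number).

Stitches: 60 × 20/17 = 70.59 → 71.
Rows: 228 × 32/29 = 251.59 → 252.

Cast on 71 stitches; work 252 rows.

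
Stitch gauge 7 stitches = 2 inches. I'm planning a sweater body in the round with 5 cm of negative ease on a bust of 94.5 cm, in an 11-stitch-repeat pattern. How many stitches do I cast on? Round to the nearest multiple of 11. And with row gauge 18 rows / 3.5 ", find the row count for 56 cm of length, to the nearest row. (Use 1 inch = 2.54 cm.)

Cast on 121 stitches; work 113 rows.

Finished = 94.5 − 5 = 89.5 cm.
89.5 cm × 1/2.54 = 35.24 inches.
7/2 = 3.5 sts per in; 35.24 × 3.5 = 123.33 sts.
Nearest multiple of 11 → 121.
56 cm = 22.05 inches; × 5.143 = 113.39 → 113 rows.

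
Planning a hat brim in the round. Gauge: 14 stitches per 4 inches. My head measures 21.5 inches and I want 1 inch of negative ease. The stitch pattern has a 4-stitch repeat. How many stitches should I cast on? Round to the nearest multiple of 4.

Finished = 21.5 − 1 = 20.5 inches.
14 / 4 = 3.5 sts/in.
20.5 × 3.5 = 71.75 sts.
Nearest multiple of 4: 72.

72 stitches.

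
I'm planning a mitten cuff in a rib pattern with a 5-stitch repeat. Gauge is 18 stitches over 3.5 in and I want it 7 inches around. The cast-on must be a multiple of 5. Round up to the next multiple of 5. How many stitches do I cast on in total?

18 / 3.5 = 5.143 sts per inch.
7 × 5.143 = 36.00 sts.
Next multiple of 5: 40.

CO 40 sts.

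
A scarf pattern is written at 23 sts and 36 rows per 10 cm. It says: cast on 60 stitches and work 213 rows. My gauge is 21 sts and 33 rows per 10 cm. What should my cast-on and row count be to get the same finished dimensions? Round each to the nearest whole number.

Cast on 55 stitches; work 195 rows.

Stitches: 60 × 21/23 = 54.78 → 55.
Rows: 213 × 33/36 = 195.25 → 195.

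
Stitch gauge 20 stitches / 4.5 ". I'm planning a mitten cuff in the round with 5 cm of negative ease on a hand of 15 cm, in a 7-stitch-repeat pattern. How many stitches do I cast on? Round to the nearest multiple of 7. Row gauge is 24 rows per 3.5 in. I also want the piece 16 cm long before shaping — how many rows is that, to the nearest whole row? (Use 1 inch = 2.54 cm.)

Finished = 15 − 5 = 10 cm.
10 cm × 1/2.54 = 3.94 inches.
20/4.5 = 4.444 sts per in; 3.94 × 4.444 = 17.50 sts.
Nearest multiple of 7 → 14.
16 cm = 6.30 inches; × 6.857 = 43.19 → 43 rows.

Cast on 14 stitches; work 43 rows.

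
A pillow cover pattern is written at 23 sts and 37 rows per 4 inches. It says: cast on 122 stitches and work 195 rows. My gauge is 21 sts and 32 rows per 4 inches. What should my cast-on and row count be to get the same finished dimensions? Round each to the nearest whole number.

Stitches: 122 × 21/23 = 111.39 → 111.
Rows: 195 × 32/37 = 168.65 → 169.

Cast on 111 stitches; work 169 rows.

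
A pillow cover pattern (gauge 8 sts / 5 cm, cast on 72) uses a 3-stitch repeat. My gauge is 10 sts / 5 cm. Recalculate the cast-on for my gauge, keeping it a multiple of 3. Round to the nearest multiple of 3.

90 stitches.

72 × 10 / 8 = 90.00.
Nearest multiple of 3: 90.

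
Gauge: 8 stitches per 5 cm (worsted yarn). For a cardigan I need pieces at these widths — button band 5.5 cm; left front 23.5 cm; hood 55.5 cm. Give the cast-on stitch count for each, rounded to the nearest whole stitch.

Rate = 8/5 = 1.6 sts per cm.
button band: 5.5 × 1.6 = 8.80 → 9.
left front: 23.5 × 1.6 = 37.60 → 38.
hood: 55.5 × 1.6 = 88.80 → 89.

button band 9; left front 38; hood 89.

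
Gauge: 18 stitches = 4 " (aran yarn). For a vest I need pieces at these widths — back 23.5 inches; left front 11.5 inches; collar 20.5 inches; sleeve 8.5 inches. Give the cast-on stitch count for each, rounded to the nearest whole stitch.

Rate = 18/4 = 4.5 sts per in.
back: 23.5 × 4.5 = 105.75 → 106.
left front: 11.5 × 4.5 = 51.75 → 52.
collar: 20.5 × 4.5 = 92.25 → 92.
sleeve: 8.5 × 4.5 = 38.25 → 38.

back 106; left front 52; collar 92; sleeve 38.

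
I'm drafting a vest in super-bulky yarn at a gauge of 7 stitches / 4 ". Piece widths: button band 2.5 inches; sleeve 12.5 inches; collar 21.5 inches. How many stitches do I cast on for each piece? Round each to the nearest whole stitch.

button band 4; sleeve 22; collar 38.

Rate = 7/4 = 1.75 sts per in.
button band: 2.5 × 1.75 = 4.38 → 4.
sleeve: 12.5 × 1.75 = 21.88 → 22.
collar: 21.5 × 1.75 = 37.62 → 38.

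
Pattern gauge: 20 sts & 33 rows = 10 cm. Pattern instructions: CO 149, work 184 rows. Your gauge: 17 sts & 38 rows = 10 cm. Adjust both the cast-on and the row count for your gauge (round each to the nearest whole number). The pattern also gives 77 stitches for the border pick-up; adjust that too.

Stitches: 149 × 17/20 = 126.65 → 127.
Rows: 184 × 38/33 = 211.88 → 212.
border pick-up: 77 × 17/20 = 65.45 → 65.

Cast on 127 stitches; work 212 rows; border pick-up 65 stitches.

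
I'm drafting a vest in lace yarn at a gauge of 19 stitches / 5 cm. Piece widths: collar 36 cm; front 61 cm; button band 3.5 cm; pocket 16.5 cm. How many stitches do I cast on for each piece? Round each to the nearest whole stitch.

collar 137; front 232; button band 13; pocket 63.

Rate = 19/5 = 3.8 sts per cm.
collar: 36 × 3.8 = 136.80 → 137.
front: 61 × 3.8 = 231.80 → 232.
button band: 3.5 × 3.8 = 13.30 → 13.
pocket: 16.5 × 3.8 = 62.70 → 63.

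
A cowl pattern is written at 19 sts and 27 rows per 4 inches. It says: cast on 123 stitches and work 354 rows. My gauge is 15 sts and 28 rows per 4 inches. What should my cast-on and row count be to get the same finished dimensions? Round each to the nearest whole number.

Stitches: 123 × 15/19 = 97.11 → 97.
Rows: 354 × 28/27 = 367.11 → 367.

Cast on 97 stitches; work 367 rows.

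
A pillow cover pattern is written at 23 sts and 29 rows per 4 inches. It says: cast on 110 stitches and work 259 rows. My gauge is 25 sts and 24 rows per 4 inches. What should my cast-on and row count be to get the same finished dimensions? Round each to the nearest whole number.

Stitches: 110 × 25/23 = 119.57 → 120.
Rows: 259 × 24/29 = 214.34 → 214.

Cast on 120 stitches; work 214 rows.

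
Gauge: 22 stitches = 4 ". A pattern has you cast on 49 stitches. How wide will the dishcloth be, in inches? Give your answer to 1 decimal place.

22 stitches / 4 inch = 5.5 stitches per inch.
49 / 5.5 = 8.91 inches.

8.9 inches.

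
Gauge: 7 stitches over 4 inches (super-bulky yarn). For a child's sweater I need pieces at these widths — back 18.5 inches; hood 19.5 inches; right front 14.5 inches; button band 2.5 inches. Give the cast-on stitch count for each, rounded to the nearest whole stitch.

Rate = 7/4 = 1.75 sts per in.
back: 18.5 × 1.75 = 32.38 → 32.
hood: 19.5 × 1.75 = 34.12 → 34.
right front: 14.5 × 1.75 = 25.38 → 25.
button band: 2.5 × 1.75 = 4.38 → 4.

back 32; hood 34; right front 25; button band 4.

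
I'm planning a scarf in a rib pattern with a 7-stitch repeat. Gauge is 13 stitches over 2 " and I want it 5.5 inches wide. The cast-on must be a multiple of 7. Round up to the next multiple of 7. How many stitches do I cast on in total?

13 / 2 = 6.5 sts per inch.
5.5 × 6.5 = 35.75 sts.
Next multiple of 7: 42.

42 stitches.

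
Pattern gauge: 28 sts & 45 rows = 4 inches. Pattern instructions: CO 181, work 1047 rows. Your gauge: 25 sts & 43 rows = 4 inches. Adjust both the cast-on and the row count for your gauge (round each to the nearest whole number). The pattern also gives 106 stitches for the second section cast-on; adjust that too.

Stitches: 181 × 25/28 = 161.61 → 162.
Rows: 1047 × 43/45 = 1000.47 → 1000.
second section cast-on: 106 × 25/28 = 94.64 → 95.

Cast on 162 stitches; work 1000 rows; second section cast-on 95 stitches.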